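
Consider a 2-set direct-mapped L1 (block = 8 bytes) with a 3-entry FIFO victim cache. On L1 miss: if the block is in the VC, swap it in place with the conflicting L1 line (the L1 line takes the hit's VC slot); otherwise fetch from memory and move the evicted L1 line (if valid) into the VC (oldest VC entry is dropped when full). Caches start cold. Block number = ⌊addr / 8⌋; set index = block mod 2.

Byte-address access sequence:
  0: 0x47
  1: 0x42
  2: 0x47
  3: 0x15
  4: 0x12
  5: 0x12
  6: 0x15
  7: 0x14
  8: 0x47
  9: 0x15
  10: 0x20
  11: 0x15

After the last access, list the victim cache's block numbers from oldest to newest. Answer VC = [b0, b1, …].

VC = [8, 4]

#0 0x47→b8/s0 MISS; vc=[]
#1 0x42→b8/s0 L1-HIT; vc=[]
#2 0x47→b8/s0 L1-HIT; vc=[]
#3 0x15→b2/s0 MISS; vc=[8]
#4 0x12→b2/s0 L1-HIT; vc=[8]
#5 0x12→b2/s0 L1-HIT; vc=[8]
#6 0x15→b2/s0 L1-HIT; vc=[8]
#7 0x14→b2/s0 L1-HIT; vc=[8]
#8 0x47→b8/s0 VC-HIT; vc=[2]
#9 0x15→b2/s0 VC-HIT; vc=[8]
#10 0x20→b4/s0 MISS; vc=[8,2]
#11 0x15→b2/s0 VC-HIT; vc=[8,4]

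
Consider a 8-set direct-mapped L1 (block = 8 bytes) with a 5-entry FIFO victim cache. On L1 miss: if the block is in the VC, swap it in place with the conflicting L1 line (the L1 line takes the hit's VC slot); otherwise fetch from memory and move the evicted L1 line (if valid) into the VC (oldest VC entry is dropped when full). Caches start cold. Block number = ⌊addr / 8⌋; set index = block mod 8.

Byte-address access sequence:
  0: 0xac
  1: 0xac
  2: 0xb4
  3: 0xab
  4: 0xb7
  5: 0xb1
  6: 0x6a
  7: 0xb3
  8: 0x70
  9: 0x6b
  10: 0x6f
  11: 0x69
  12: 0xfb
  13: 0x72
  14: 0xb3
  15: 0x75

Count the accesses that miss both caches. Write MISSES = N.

  [0] addr=0xac blk=21 s=5: MISS | VC []
  [1] addr=0xac blk=21 s=5: L1-HIT | VC []
  [2] addr=0xb4 blk=22 s=6: MISS | VC []
  [3] addr=0xab blk=21 s=5: L1-HIT | VC []
  [4] addr=0xb7 blk=22 s=6: L1-HIT | VC []
  [5] addr=0xb1 blk=22 s=6: L1-HIT | VC []
  [6] addr=0x6a blk=13 s=5: MISS | VC [21]
  [7] addr=0xb3 blk=22 s=6: L1-HIT | VC [21]
  [8] addr=0x70 blk=14 s=6: MISS | VC [21, 22]
  [9] addr=0x6b blk=13 s=5: L1-HIT | VC [21, 22]
  [10] addr=0x6f blk=13 s=5: L1-HIT | VC [21, 22]
  [11] addr=0x69 blk=13 s=5: L1-HIT | VC [21, 22]
  [12] addr=0xfb blk=31 s=7: MISS | VC [21, 22]
  [13] addr=0x72 blk=14 s=6: L1-HIT | VC [21, 22]
  [14] addr=0xb3 blk=22 s=6: VC-HIT | VC [21, 14]
  [15] addr=0x75 blk=14 s=6: VC-HIT | VC [21, 22]

MISSES = 5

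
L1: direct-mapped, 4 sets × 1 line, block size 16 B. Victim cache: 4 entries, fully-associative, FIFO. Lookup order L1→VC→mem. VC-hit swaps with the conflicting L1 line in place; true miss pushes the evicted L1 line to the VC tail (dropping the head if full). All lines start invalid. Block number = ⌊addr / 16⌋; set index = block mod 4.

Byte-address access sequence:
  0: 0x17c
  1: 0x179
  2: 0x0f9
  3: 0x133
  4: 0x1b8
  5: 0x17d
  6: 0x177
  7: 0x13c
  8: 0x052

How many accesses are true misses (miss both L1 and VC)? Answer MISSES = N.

#0 0x17c→b23/s3 MISS; vc=[]
#1 0x179→b23/s3 L1-HIT; vc=[]
#2 0xf9→b15/s3 MISS; vc=[23]
#3 0x133→b19/s3 MISS; vc=[23,15]
#4 0x1b8→b27/s3 MISS; vc=[23,15,19]
#5 0x17d→b23/s3 VC-HIT; vc=[27,15,19]
#6 0x177→b23/s3 L1-HIT; vc=[27,15,19]
#7 0x13c→b19/s3 VC-HIT; vc=[27,15,23]
#8 0x52→b5/s1 MISS; vc=[27,15,23]

MISSES = 5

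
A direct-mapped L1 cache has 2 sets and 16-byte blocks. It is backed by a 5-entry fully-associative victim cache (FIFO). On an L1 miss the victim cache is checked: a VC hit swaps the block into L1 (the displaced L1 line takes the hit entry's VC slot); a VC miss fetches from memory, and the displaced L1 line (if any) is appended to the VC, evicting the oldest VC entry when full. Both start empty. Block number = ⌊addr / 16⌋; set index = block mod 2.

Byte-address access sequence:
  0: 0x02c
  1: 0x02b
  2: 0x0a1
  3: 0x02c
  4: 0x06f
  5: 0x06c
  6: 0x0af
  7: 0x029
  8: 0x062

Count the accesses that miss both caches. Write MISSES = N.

MISSES = 3

0: 0x2c (blk 2, set 0) → MISS  vc=[]
1: 0x2b (blk 2, set 0) → L1-HIT  vc=[]
2: 0xa1 (blk 10, set 0) → MISS  vc=[2]
3: 0x2c (blk 2, set 0) → VC-HIT  vc=[10]
4: 0x6f (blk 6, set 0) → MISS  vc=[10, 2]
5: 0x6c (blk 6, set 0) → L1-HIT  vc=[10, 2]
6: 0xaf (blk 10, set 0) → VC-HIT  vc=[6, 2]
7: 0x29 (blk 2, set 0) → VC-HIT  vc=[6, 10]
8: 0x62 (blk 6, set 0) → VC-HIT  vc=[2, 10]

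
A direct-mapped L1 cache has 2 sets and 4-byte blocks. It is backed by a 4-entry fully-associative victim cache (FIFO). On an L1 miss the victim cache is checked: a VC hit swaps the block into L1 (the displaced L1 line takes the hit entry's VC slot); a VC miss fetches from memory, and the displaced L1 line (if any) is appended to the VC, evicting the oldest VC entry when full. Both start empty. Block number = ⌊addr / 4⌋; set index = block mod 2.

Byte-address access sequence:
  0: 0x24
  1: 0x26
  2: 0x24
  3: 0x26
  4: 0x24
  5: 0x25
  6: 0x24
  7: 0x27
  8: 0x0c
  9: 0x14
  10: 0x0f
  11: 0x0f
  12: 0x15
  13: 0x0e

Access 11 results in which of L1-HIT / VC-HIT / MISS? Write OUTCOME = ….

  [0] addr=0x24 blk=9 s=1: MISS | VC []
  [1] addr=0x26 blk=9 s=1: L1-HIT | VC []
  [2] addr=0x24 blk=9 s=1: L1-HIT | VC []
  [3] addr=0x26 blk=9 s=1: L1-HIT | VC []
  [4] addr=0x24 blk=9 s=1: L1-HIT | VC []
  [5] addr=0x25 blk=9 s=1: L1-HIT | VC []
  [6] addr=0x24 blk=9 s=1: L1-HIT | VC []
  [7] addr=0x27 blk=9 s=1: L1-HIT | VC []
  [8] addr=0xc blk=3 s=1: MISS | VC [9]
  [9] addr=0x14 blk=5 s=1: MISS | VC [9, 3]
  [10] addr=0xf blk=3 s=1: VC-HIT | VC [9, 5]
  [11] addr=0xf blk=3 s=1: L1-HIT | VC [9, 5]
  [12] addr=0x15 blk=5 s=1: VC-HIT | VC [9, 3]
  [13] addr=0xe blk=3 s=1: VC-HIT | VC [9, 5]

OUTCOME = L1-HIT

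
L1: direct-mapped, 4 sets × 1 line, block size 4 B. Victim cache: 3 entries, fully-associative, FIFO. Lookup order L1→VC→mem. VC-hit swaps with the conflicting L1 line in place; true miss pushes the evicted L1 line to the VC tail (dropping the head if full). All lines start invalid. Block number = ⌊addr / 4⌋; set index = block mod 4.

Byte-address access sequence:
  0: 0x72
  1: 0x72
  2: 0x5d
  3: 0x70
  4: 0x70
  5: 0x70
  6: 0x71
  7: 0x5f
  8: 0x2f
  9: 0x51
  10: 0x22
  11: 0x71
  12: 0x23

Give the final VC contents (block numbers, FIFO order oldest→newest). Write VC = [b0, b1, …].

VC = [23, 28, 20]

0: 0x72 (blk 28, set 0) → MISS  vc=[]
1: 0x72 (blk 28, set 0) → L1-HIT  vc=[]
2: 0x5d (blk 23, set 3) → MISS  vc=[]
3: 0x70 (blk 28, set 0) → L1-HIT  vc=[]
4: 0x70 (blk 28, set 0) → L1-HIT  vc=[]
5: 0x70 (blk 28, set 0) → L1-HIT  vc=[]
6: 0x71 (blk 28, set 0) → L1-HIT  vc=[]
7: 0x5f (blk 23, set 3) → L1-HIT  vc=[]
8: 0x2f (blk 11, set 3) → MISS  vc=[23]
9: 0x51 (blk 20, set 0) → MISS  vc=[23, 28]
10: 0x22 (blk 8, set 0) → MISS  vc=[23, 28, 20]
11: 0x71 (blk 28, set 0) → VC-HIT  vc=[23, 8, 20]
12: 0x23 (blk 8, set 0) → VC-HIT  vc=[23, 28, 20]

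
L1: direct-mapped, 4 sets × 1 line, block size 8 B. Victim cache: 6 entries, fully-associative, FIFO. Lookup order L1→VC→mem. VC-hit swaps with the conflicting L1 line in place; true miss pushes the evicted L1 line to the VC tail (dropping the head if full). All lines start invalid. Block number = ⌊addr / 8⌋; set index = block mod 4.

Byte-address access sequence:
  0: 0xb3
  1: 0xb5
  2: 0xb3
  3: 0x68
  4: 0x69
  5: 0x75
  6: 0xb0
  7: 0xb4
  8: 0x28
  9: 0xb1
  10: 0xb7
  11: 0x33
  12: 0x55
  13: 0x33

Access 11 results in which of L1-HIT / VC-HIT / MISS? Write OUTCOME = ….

OUTCOME = MISS

0: 0xb3 (blk 22, set 2) → MISS  vc=[]
1: 0xb5 (blk 22, set 2) → L1-HIT  vc=[]
2: 0xb3 (blk 22, set 2) → L1-HIT  vc=[]
3: 0x68 (blk 13, set 1) → MISS  vc=[]
4: 0x69 (blk 13, set 1) → L1-HIT  vc=[]
5: 0x75 (blk 14, set 2) → MISS  vc=[22]
6: 0xb0 (blk 22, set 2) → VC-HIT  vc=[14]
7: 0xb4 (blk 22, set 2) → L1-HIT  vc=[14]
8: 0x28 (blk 5, set 1) → MISS  vc=[14, 13]
9: 0xb1 (blk 22, set 2) → L1-HIT  vc=[14, 13]
10: 0xb7 (blk 22, set 2) → L1-HIT  vc=[14, 13]
11: 0x33 (blk 6, set 2) → MISS  vc=[14, 13, 22]
12: 0x55 (blk 10, set 2) → MISS  vc=[14, 13, 22, 6]
13: 0x33 (blk 6, set 2) → VC-HIT  vc=[14, 13, 22, 10]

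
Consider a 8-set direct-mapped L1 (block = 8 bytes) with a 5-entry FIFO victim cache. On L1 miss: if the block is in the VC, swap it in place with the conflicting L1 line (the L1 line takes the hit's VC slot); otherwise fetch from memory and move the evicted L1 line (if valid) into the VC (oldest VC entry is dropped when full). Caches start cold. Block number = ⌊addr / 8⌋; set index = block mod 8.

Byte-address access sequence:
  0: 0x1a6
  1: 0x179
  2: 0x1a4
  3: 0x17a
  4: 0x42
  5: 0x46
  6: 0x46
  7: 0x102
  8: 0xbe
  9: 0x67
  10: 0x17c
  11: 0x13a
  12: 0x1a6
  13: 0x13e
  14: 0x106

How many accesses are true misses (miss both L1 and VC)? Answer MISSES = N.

0: 0x1a6 (blk 52, set 4) → MISS  vc=[]
1: 0x179 (blk 47, set 7) → MISS  vc=[]
2: 0x1a4 (blk 52, set 4) → L1-HIT  vc=[]
3: 0x17a (blk 47, set 7) → L1-HIT  vc=[]
4: 0x42 (blk 8, set 0) → MISS  vc=[]
5: 0x46 (blk 8, set 0) → L1-HIT  vc=[]
6: 0x46 (blk 8, set 0) → L1-HIT  vc=[]
7: 0x102 (blk 32, set 0) → MISS  vc=[8]
8: 0xbe (blk 23, set 7) → MISS  vc=[8, 47]
9: 0x67 (blk 12, set 4) → MISS  vc=[8, 47, 52]
10: 0x17c (blk 47, set 7) → VC-HIT  vc=[8, 23, 52]
11: 0x13a (blk 39, set 7) → MISS  vc=[8, 23, 52, 47]
12: 0x1a6 (blk 52, set 4) → VC-HIT  vc=[8, 23, 12, 47]
13: 0x13e (blk 39, set 7) → L1-HIT  vc=[8, 23, 12, 47]
14: 0x106 (blk 32, set 0) → L1-HIT  vc=[8, 23, 12, 47]

MISSES = 7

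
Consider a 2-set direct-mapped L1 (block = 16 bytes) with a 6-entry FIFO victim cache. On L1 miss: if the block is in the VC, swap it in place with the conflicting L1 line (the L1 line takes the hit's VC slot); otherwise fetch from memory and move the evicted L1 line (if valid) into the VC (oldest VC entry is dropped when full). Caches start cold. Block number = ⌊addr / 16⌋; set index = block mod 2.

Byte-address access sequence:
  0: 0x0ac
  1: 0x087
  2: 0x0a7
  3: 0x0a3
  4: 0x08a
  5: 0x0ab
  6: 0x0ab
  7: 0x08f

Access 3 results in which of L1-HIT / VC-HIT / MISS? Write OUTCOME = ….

OUTCOME = L1-HIT

0: 0xac (blk 10, set 0) → MISS  vc=[]
1: 0x87 (blk 8, set 0) → MISS  vc=[10]
2: 0xa7 (blk 10, set 0) → VC-HIT  vc=[8]
3: 0xa3 (blk 10, set 0) → L1-HIT  vc=[8]
4: 0x8a (blk 8, set 0) → VC-HIT  vc=[10]
5: 0xab (blk 10, set 0) → VC-HIT  vc=[8]
6: 0xab (blk 10, set 0) → L1-HIT  vc=[8]
7: 0x8f (blk 8, set 0) → VC-HIT  vc=[10]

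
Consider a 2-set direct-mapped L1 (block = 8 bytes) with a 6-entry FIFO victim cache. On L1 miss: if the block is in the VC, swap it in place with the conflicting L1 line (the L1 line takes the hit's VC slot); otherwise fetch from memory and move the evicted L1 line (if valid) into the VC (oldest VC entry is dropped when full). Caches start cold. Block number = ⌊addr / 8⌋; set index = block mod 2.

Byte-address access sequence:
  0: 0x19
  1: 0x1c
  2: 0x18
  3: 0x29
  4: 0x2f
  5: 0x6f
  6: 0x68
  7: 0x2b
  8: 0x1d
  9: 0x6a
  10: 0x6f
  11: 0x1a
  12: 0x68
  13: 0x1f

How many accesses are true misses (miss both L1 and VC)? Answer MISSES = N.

MISSES = 3

0: 0x19 (blk 3, set 1) → MISS  vc=[]
1: 0x1c (blk 3, set 1) → L1-HIT  vc=[]
2: 0x18 (blk 3, set 1) → L1-HIT  vc=[]
3: 0x29 (blk 5, set 1) → MISS  vc=[3]
4: 0x2f (blk 5, set 1) → L1-HIT  vc=[3]
5: 0x6f (blk 13, set 1) → MISS  vc=[3, 5]
6: 0x68 (blk 13, set 1) → L1-HIT  vc=[3, 5]
7: 0x2b (blk 5, set 1) → VC-HIT  vc=[3, 13]
8: 0x1d (blk 3, set 1) → VC-HIT  vc=[5, 13]
9: 0x6a (blk 13, set 1) → VC-HIT  vc=[5, 3]
10: 0x6f (blk 13, set 1) → L1-HIT  vc=[5, 3]
11: 0x1a (blk 3, set 1) → VC-HIT  vc=[5, 13]
12: 0x68 (blk 13, set 1) → VC-HIT  vc=[5, 3]
13: 0x1f (blk 3, set 1) → VC-HIT  vc=[5, 13]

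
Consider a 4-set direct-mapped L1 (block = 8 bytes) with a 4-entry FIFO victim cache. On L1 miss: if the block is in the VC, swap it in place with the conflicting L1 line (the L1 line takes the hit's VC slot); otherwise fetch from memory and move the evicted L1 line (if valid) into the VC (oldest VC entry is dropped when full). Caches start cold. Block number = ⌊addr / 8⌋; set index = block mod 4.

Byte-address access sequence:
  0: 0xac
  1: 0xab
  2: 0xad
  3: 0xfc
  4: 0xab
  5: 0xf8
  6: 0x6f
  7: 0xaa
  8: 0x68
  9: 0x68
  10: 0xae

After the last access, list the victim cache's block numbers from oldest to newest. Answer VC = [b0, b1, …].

0: 0xac (blk 21, set 1) → MISS  vc=[]
1: 0xab (blk 21, set 1) → L1-HIT  vc=[]
2: 0xad (blk 21, set 1) → L1-HIT  vc=[]
3: 0xfc (blk 31, set 3) → MISS  vc=[]
4: 0xab (blk 21, set 1) → L1-HIT  vc=[]
5: 0xf8 (blk 31, set 3) → L1-HIT  vc=[]
6: 0x6f (blk 13, set 1) → MISS  vc=[21]
7: 0xaa (blk 21, set 1) → VC-HIT  vc=[13]
8: 0x68 (blk 13, set 1) → VC-HIT  vc=[21]
9: 0x68 (blk 13, set 1) → L1-HIT  vc=[21]
10: 0xae (blk 21, set 1) → VC-HIT  vc=[13]

VC = [13]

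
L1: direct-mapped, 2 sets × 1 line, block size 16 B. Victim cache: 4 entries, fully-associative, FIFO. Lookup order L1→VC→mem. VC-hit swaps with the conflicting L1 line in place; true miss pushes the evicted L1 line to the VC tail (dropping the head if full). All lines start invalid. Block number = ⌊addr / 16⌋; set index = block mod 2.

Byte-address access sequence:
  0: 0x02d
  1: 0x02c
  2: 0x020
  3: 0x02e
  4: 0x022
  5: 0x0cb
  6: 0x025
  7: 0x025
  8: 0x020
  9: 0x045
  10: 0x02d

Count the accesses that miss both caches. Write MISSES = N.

#0 0x2d→b2/s0 MISS; vc=[]
#1 0x2c→b2/s0 L1-HIT; vc=[]
#2 0x20→b2/s0 L1-HIT; vc=[]
#3 0x2e→b2/s0 L1-HIT; vc=[]
#4 0x22→b2/s0 L1-HIT; vc=[]
#5 0xcb→b12/s0 MISS; vc=[2]
#6 0x25→b2/s0 VC-HIT; vc=[12]
#7 0x25→b2/s0 L1-HIT; vc=[12]
#8 0x20→b2/s0 L1-HIT; vc=[12]
#9 0x45→b4/s0 MISS; vc=[12,2]
#10 0x2d→b2/s0 VC-HIT; vc=[12,4]

MISSES = 3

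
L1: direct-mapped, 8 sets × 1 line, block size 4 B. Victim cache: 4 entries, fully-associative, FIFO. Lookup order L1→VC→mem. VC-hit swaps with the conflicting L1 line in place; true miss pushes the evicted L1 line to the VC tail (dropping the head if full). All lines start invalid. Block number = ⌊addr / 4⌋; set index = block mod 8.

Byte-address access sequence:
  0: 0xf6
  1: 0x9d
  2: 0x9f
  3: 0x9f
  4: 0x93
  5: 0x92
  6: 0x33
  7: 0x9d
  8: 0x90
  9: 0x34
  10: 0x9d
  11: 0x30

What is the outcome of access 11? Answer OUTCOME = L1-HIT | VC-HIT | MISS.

OUTCOME = VC-HIT

  [0] addr=0xf6 blk=61 s=5: MISS | VC []
  [1] addr=0x9d blk=39 s=7: MISS | VC []
  [2] addr=0x9f blk=39 s=7: L1-HIT | VC []
  [3] addr=0x9f blk=39 s=7: L1-HIT | VC []
  [4] addr=0x93 blk=36 s=4: MISS | VC []
  [5] addr=0x92 blk=36 s=4: L1-HIT | VC []
  [6] addr=0x33 blk=12 s=4: MISS | VC [36]
  [7] addr=0x9d blk=39 s=7: L1-HIT | VC [36]
  [8] addr=0x90 blk=36 s=4: VC-HIT | VC [12]
  [9] addr=0x34 blk=13 s=5: MISS | VC [12, 61]
  [10] addr=0x9d blk=39 s=7: L1-HIT | VC [12, 61]
  [11] addr=0x30 blk=12 s=4: VC-HIT | VC [36, 61]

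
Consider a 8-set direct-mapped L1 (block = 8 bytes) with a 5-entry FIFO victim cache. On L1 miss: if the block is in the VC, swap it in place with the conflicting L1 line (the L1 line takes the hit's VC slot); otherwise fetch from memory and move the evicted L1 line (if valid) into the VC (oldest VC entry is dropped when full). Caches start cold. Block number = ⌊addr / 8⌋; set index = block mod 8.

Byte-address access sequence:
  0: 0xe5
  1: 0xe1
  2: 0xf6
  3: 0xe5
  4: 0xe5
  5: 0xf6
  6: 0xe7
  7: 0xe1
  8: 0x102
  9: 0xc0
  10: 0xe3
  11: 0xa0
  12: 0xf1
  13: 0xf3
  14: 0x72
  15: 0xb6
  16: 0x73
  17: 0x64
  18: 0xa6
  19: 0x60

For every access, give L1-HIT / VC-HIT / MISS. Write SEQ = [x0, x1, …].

  [0] addr=0xe5 blk=28 s=4: MISS | VC []
  [1] addr=0xe1 blk=28 s=4: L1-HIT | VC []
  [2] addr=0xf6 blk=30 s=6: MISS | VC []
  [3] addr=0xe5 blk=28 s=4: L1-HIT | VC []
  [4] addr=0xe5 blk=28 s=4: L1-HIT | VC []
  [5] addr=0xf6 blk=30 s=6: L1-HIT | VC []
  [6] addr=0xe7 blk=28 s=4: L1-HIT | VC []
  [7] addr=0xe1 blk=28 s=4: L1-HIT | VC []
  [8] addr=0x102 blk=32 s=0: MISS | VC []
  [9] addr=0xc0 blk=24 s=0: MISS | VC [32]
  [10] addr=0xe3 blk=28 s=4: L1-HIT | VC [32]
  [11] addr=0xa0 blk=20 s=4: MISS | VC [32, 28]
  [12] addr=0xf1 blk=30 s=6: L1-HIT | VC [32, 28]
  [13] addr=0xf3 blk=30 s=6: L1-HIT | VC [32, 28]
  [14] addr=0x72 blk=14 s=6: MISS | VC [32, 28, 30]
  [15] addr=0xb6 blk=22 s=6: MISS | VC [32, 28, 30, 14]
  [16] addr=0x73 blk=14 s=6: VC-HIT | VC [32, 28, 30, 22]
  [17] addr=0x64 blk=12 s=4: MISS | VC [32, 28, 30, 22, 20]
  [18] addr=0xa6 blk=20 s=4: VC-HIT | VC [32, 28, 30, 22, 12]
  [19] addr=0x60 blk=12 s=4: VC-HIT | VC [32, 28, 30, 22, 20]

SEQ = [MISS, L1-HIT, MISS, L1-HIT, L1-HIT, L1-HIT, L1-HIT, L1-HIT, MISS, MISS, L1-HIT, MISS, L1-HIT, L1-HIT, MISS, MISS, VC-HIT, MISS, VC-HIT, VC-HIT]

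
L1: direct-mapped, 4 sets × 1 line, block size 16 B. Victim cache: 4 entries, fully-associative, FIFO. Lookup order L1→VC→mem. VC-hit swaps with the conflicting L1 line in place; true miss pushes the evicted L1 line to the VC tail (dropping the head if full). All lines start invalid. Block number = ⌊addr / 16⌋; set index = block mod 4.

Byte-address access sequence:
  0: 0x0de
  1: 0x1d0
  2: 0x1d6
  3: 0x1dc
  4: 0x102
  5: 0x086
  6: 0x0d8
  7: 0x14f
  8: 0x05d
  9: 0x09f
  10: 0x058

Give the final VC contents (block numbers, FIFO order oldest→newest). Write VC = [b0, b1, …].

#0 0xde→b13/s1 MISS; vc=[]
#1 0x1d0→b29/s1 MISS; vc=[13]
#2 0x1d6→b29/s1 L1-HIT; vc=[13]
#3 0x1dc→b29/s1 L1-HIT; vc=[13]
#4 0x102→b16/s0 MISS; vc=[13]
#5 0x86→b8/s0 MISS; vc=[13,16]
#6 0xd8→b13/s1 VC-HIT; vc=[29,16]
#7 0x14f→b20/s0 MISS; vc=[29,16,8]
#8 0x5d→b5/s1 MISS; vc=[29,16,8,13]
#9 0x9f→b9/s1 MISS; vc=[16,8,13,5]
#10 0x58→b5/s1 VC-HIT; vc=[16,8,13,9]

VC = [16, 8, 13, 9]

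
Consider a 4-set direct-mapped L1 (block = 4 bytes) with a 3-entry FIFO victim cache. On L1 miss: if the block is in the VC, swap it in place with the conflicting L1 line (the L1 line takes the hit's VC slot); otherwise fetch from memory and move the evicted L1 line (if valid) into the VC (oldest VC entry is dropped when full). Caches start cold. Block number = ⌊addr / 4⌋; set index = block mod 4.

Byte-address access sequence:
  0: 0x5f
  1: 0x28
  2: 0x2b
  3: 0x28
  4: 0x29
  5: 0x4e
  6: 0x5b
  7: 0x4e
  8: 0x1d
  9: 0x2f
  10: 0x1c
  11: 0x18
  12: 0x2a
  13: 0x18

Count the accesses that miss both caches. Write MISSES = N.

MISSES = 8

0: 0x5f (blk 23, set 3) → MISS  vc=[]
1: 0x28 (blk 10, set 2) → MISS  vc=[]
2: 0x2b (blk 10, set 2) → L1-HIT  vc=[]
3: 0x28 (blk 10, set 2) → L1-HIT  vc=[]
4: 0x29 (blk 10, set 2) → L1-HIT  vc=[]
5: 0x4e (blk 19, set 3) → MISS  vc=[23]
6: 0x5b (blk 22, set 2) → MISS  vc=[23, 10]
7: 0x4e (blk 19, set 3) → L1-HIT  vc=[23, 10]
8: 0x1d (blk 7, set 3) → MISS  vc=[23, 10, 19]
9: 0x2f (blk 11, set 3) → MISS  vc=[10, 19, 7]
10: 0x1c (blk 7, set 3) → VC-HIT  vc=[10, 19, 11]
11: 0x18 (blk 6, set 2) → MISS  vc=[19, 11, 22]
12: 0x2a (blk 10, set 2) → MISS  vc=[11, 22, 6]
13: 0x18 (blk 6, set 2) → VC-HIT  vc=[11, 22, 10]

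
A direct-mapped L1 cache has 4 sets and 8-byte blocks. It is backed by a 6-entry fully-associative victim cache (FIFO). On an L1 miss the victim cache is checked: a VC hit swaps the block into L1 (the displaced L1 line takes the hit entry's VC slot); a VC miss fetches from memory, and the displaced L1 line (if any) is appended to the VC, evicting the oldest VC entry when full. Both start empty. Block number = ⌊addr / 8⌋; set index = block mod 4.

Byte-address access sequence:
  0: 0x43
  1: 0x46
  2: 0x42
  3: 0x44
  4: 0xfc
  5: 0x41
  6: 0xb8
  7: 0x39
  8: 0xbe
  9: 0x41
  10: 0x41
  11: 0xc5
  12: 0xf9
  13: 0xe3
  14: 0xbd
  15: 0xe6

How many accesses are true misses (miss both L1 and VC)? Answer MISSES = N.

#0 0x43→b8/s0 MISS; vc=[]
#1 0x46→b8/s0 L1-HIT; vc=[]
#2 0x42→b8/s0 L1-HIT; vc=[]
#3 0x44→b8/s0 L1-HIT; vc=[]
#4 0xfc→b31/s3 MISS; vc=[]
#5 0x41→b8/s0 L1-HIT; vc=[]
#6 0xb8→b23/s3 MISS; vc=[31]
#7 0x39→b7/s3 MISS; vc=[31,23]
#8 0xbe→b23/s3 VC-HIT; vc=[31,7]
#9 0x41→b8/s0 L1-HIT; vc=[31,7]
#10 0x41→b8/s0 L1-HIT; vc=[31,7]
#11 0xc5→b24/s0 MISS; vc=[31,7,8]
#12 0xf9→b31/s3 VC-HIT; vc=[23,7,8]
#13 0xe3→b28/s0 MISS; vc=[23,7,8,24]
#14 0xbd→b23/s3 VC-HIT; vc=[31,7,8,24]
#15 0xe6→b28/s0 L1-HIT; vc=[31,7,8,24]

MISSES = 6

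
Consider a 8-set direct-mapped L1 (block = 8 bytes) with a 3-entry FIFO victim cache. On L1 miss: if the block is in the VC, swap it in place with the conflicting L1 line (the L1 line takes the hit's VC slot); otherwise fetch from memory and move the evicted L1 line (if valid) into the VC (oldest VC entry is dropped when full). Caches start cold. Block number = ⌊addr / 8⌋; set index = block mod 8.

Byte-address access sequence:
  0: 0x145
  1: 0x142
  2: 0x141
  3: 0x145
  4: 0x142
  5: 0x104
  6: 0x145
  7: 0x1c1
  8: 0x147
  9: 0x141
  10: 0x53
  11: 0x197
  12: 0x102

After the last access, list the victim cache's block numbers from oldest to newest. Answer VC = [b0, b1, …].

  [0] addr=0x145 blk=40 s=0: MISS | VC []
  [1] addr=0x142 blk=40 s=0: L1-HIT | VC []
  [2] addr=0x141 blk=40 s=0: L1-HIT | VC []
  [3] addr=0x145 blk=40 s=0: L1-HIT | VC []
  [4] addr=0x142 blk=40 s=0: L1-HIT | VC []
  [5] addr=0x104 blk=32 s=0: MISS | VC [40]
  [6] addr=0x145 blk=40 s=0: VC-HIT | VC [32]
  [7] addr=0x1c1 blk=56 s=0: MISS | VC [32, 40]
  [8] addr=0x147 blk=40 s=0: VC-HIT | VC [32, 56]
  [9] addr=0x141 blk=40 s=0: L1-HIT | VC [32, 56]
  [10] addr=0x53 blk=10 s=2: MISS | VC [32, 56]
  [11] addr=0x197 blk=50 s=2: MISS | VC [32, 56, 10]
  [12] addr=0x102 blk=32 s=0: VC-HIT | VC [40, 56, 10]

VC = [40, 56, 10]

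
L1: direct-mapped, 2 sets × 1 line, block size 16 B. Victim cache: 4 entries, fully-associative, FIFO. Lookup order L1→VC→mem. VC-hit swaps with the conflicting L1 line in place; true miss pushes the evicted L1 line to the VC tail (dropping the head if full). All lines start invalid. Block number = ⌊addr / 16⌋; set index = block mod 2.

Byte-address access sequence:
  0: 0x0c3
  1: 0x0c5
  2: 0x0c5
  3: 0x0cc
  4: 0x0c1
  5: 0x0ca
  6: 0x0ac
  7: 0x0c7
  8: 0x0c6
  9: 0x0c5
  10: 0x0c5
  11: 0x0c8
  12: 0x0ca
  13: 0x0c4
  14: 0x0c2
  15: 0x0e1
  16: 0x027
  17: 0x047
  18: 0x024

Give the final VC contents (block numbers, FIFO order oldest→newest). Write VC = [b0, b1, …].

#0 0xc3→b12/s0 MISS; vc=[]
#1 0xc5→b12/s0 L1-HIT; vc=[]
#2 0xc5→b12/s0 L1-HIT; vc=[]
#3 0xcc→b12/s0 L1-HIT; vc=[]
#4 0xc1→b12/s0 L1-HIT; vc=[]
#5 0xca→b12/s0 L1-HIT; vc=[]
#6 0xac→b10/s0 MISS; vc=[12]
#7 0xc7→b12/s0 VC-HIT; vc=[10]
#8 0xc6→b12/s0 L1-HIT; vc=[10]
#9 0xc5→b12/s0 L1-HIT; vc=[10]
#10 0xc5→b12/s0 L1-HIT; vc=[10]
#11 0xc8→b12/s0 L1-HIT; vc=[10]
#12 0xca→b12/s0 L1-HIT; vc=[10]
#13 0xc4→b12/s0 L1-HIT; vc=[10]
#14 0xc2→b12/s0 L1-HIT; vc=[10]
#15 0xe1→b14/s0 MISS; vc=[10,12]
#16 0x27→b2/s0 MISS; vc=[10,12,14]
#17 0x47→b4/s0 MISS; vc=[10,12,14,2]
#18 0x24→b2/s0 VC-HIT; vc=[10,12,14,4]

VC = [10, 12, 14, 4]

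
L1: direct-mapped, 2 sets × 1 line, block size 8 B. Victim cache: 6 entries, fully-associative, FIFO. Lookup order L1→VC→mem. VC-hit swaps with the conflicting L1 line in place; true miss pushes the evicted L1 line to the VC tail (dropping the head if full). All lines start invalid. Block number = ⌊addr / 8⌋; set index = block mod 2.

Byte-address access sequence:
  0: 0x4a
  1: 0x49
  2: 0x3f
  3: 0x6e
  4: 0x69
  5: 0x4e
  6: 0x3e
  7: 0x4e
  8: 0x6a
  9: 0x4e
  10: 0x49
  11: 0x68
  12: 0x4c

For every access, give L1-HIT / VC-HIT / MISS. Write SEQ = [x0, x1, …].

SEQ = [MISS, L1-HIT, MISS, MISS, L1-HIT, VC-HIT, VC-HIT, VC-HIT, VC-HIT, VC-HIT, L1-HIT, VC-HIT, VC-HIT]

  [0] addr=0x4a blk=9 s=1: MISS | VC []
  [1] addr=0x49 blk=9 s=1: L1-HIT | VC []
  [2] addr=0x3f blk=7 s=1: MISS | VC [9]
  [3] addr=0x6e blk=13 s=1: MISS | VC [9, 7]
  [4] addr=0x69 blk=13 s=1: L1-HIT | VC [9, 7]
  [5] addr=0x4e blk=9 s=1: VC-HIT | VC [13, 7]
  [6] addr=0x3e blk=7 s=1: VC-HIT | VC [13, 9]
  [7] addr=0x4e blk=9 s=1: VC-HIT | VC [13, 7]
  [8] addr=0x6a blk=13 s=1: VC-HIT | VC [9, 7]
  [9] addr=0x4e blk=9 s=1: VC-HIT | VC [13, 7]
  [10] addr=0x49 blk=9 s=1: L1-HIT | VC [13, 7]
  [11] addr=0x68 blk=13 s=1: VC-HIT | VC [9, 7]
  [12] addr=0x4c blk=9 s=1: VC-HIT | VC [13, 7]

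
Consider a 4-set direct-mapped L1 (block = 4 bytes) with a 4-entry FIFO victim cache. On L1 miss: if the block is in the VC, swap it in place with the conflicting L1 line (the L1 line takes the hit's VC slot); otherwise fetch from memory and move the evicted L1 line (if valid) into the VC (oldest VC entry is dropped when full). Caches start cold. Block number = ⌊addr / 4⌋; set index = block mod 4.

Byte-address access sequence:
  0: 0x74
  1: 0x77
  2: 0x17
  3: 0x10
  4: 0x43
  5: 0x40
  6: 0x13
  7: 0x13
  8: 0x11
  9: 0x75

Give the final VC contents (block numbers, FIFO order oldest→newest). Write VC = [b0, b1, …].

VC = [5, 16]

#0 0x74→b29/s1 MISS; vc=[]
#1 0x77→b29/s1 L1-HIT; vc=[]
#2 0x17→b5/s1 MISS; vc=[29]
#3 0x10→b4/s0 MISS; vc=[29]
#4 0x43→b16/s0 MISS; vc=[29,4]
#5 0x40→b16/s0 L1-HIT; vc=[29,4]
#6 0x13→b4/s0 VC-HIT; vc=[29,16]
#7 0x13→b4/s0 L1-HIT; vc=[29,16]
#8 0x11→b4/s0 L1-HIT; vc=[29,16]
#9 0x75→b29/s1 VC-HIT; vc=[5,16]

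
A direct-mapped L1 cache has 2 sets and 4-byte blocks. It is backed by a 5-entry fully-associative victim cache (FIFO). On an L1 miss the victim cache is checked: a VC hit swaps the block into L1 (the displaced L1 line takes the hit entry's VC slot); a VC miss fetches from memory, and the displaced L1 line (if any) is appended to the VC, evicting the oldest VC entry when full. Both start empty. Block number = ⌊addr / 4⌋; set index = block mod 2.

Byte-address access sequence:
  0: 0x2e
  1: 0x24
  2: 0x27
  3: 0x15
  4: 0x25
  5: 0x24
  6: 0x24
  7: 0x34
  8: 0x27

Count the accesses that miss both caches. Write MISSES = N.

#0 0x2e→b11/s1 MISS; vc=[]
#1 0x24→b9/s1 MISS; vc=[11]
#2 0x27→b9/s1 L1-HIT; vc=[11]
#3 0x15→b5/s1 MISS; vc=[11,9]
#4 0x25→b9/s1 VC-HIT; vc=[11,5]
#5 0x24→b9/s1 L1-HIT; vc=[11,5]
#6 0x24→b9/s1 L1-HIT; vc=[11,5]
#7 0x34→b13/s1 MISS; vc=[11,5,9]
#8 0x27→b9/s1 VC-HIT; vc=[11,5,13]

MISSES = 4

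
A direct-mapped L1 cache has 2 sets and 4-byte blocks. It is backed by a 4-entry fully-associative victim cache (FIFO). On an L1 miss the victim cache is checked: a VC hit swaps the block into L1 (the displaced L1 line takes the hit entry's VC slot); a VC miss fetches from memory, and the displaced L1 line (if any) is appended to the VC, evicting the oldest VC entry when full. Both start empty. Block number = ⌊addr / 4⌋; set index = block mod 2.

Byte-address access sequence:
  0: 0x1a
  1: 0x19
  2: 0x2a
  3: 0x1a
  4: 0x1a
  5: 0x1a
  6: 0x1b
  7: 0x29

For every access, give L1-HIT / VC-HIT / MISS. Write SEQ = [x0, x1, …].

SEQ = [MISS, L1-HIT, MISS, VC-HIT, L1-HIT, L1-HIT, L1-HIT, VC-HIT]

  [0] addr=0x1a blk=6 s=0: MISS | VC []
  [1] addr=0x19 blk=6 s=0: L1-HIT | VC []
  [2] addr=0x2a blk=10 s=0: MISS | VC [6]
  [3] addr=0x1a blk=6 s=0: VC-HIT | VC [10]
  [4] addr=0x1a blk=6 s=0: L1-HIT | VC [10]
  [5] addr=0x1a blk=6 s=0: L1-HIT | VC [10]
  [6] addr=0x1b blk=6 s=0: L1-HIT | VC [10]
  [7] addr=0x29 blk=10 s=0: VC-HIT | VC [6]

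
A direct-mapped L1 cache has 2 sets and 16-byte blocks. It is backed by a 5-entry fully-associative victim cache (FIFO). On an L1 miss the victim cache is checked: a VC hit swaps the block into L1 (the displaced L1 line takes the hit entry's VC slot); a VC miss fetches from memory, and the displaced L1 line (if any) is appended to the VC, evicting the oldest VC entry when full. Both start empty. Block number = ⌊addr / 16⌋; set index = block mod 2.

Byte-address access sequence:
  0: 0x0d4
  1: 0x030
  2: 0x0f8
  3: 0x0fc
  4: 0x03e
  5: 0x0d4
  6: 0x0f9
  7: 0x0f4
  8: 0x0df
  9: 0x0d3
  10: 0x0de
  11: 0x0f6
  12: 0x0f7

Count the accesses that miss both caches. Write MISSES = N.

  [0] addr=0xd4 blk=13 s=1: MISS | VC []
  [1] addr=0x30 blk=3 s=1: MISS | VC [13]
  [2] addr=0xf8 blk=15 s=1: MISS | VC [13, 3]
  [3] addr=0xfc blk=15 s=1: L1-HIT | VC [13, 3]
  [4] addr=0x3e blk=3 s=1: VC-HIT | VC [13, 15]
  [5] addr=0xd4 blk=13 s=1: VC-HIT | VC [3, 15]
  [6] addr=0xf9 blk=15 s=1: VC-HIT | VC [3, 13]
  [7] addr=0xf4 blk=15 s=1: L1-HIT | VC [3, 13]
  [8] addr=0xdf blk=13 s=1: VC-HIT | VC [3, 15]
  [9] addr=0xd3 blk=13 s=1: L1-HIT | VC [3, 15]
  [10] addr=0xde blk=13 s=1: L1-HIT | VC [3, 15]
  [11] addr=0xf6 blk=15 s=1: VC-HIT | VC [3, 13]
  [12] addr=0xf7 blk=15 s=1: L1-HIT | VC [3, 13]

MISSES = 3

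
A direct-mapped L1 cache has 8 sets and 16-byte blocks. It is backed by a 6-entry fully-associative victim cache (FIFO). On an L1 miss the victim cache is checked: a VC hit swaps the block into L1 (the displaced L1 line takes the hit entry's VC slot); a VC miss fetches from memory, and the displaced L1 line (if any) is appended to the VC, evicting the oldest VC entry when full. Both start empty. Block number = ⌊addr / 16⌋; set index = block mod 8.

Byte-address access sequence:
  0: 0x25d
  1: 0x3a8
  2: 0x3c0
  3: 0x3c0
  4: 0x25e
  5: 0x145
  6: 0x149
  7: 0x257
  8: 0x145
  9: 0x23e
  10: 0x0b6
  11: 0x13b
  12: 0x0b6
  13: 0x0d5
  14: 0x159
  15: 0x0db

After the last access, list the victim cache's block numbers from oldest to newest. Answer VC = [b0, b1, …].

#0 0x25d→b37/s5 MISS; vc=[]
#1 0x3a8→b58/s2 MISS; vc=[]
#2 0x3c0→b60/s4 MISS; vc=[]
#3 0x3c0→b60/s4 L1-HIT; vc=[]
#4 0x25e→b37/s5 L1-HIT; vc=[]
#5 0x145→b20/s4 MISS; vc=[60]
#6 0x149→b20/s4 L1-HIT; vc=[60]
#7 0x257→b37/s5 L1-HIT; vc=[60]
#8 0x145→b20/s4 L1-HIT; vc=[60]
#9 0x23e→b35/s3 MISS; vc=[60]
#10 0xb6→b11/s3 MISS; vc=[60,35]
#11 0x13b→b19/s3 MISS; vc=[60,35,11]
#12 0xb6→b11/s3 VC-HIT; vc=[60,35,19]
#13 0xd5→b13/s5 MISS; vc=[60,35,19,37]
#14 0x159→b21/s5 MISS; vc=[60,35,19,37,13]
#15 0xdb→b13/s5 VC-HIT; vc=[60,35,19,37,21]

VC = [60, 35, 19, 37, 21]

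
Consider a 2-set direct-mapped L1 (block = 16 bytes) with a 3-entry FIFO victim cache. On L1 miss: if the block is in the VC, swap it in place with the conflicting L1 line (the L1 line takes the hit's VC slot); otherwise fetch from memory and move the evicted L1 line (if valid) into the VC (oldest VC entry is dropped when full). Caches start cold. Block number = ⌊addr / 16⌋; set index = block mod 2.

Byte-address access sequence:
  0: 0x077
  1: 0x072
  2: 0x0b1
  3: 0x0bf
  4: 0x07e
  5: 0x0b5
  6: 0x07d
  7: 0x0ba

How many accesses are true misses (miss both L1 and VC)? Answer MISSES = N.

  [0] addr=0x77 blk=7 s=1: MISS | VC []
  [1] addr=0x72 blk=7 s=1: L1-HIT | VC []
  [2] addr=0xb1 blk=11 s=1: MISS | VC [7]
  [3] addr=0xbf blk=11 s=1: L1-HIT | VC [7]
  [4] addr=0x7e blk=7 s=1: VC-HIT | VC [11]
  [5] addr=0xb5 blk=11 s=1: VC-HIT | VC [7]
  [6] addr=0x7d blk=7 s=1: VC-HIT | VC [11]
  [7] addr=0xba blk=11 s=1: VC-HIT | VC [7]

MISSES = 2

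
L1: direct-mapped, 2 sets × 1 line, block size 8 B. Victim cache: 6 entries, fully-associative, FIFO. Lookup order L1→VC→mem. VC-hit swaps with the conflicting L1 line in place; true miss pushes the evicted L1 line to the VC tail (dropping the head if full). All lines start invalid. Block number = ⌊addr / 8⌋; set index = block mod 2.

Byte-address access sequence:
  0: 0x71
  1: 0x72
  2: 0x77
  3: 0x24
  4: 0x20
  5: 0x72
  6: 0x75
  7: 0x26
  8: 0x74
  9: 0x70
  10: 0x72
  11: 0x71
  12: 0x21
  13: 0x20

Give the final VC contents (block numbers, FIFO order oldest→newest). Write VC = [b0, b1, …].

VC = [14]

#0 0x71→b14/s0 MISS; vc=[]
#1 0x72→b14/s0 L1-HIT; vc=[]
#2 0x77→b14/s0 L1-HIT; vc=[]
#3 0x24→b4/s0 MISS; vc=[14]
#4 0x20→b4/s0 L1-HIT; vc=[14]
#5 0x72→b14/s0 VC-HIT; vc=[4]
#6 0x75→b14/s0 L1-HIT; vc=[4]
#7 0x26→b4/s0 VC-HIT; vc=[14]
#8 0x74→b14/s0 VC-HIT; vc=[4]
#9 0x70→b14/s0 L1-HIT; vc=[4]
#10 0x72→b14/s0 L1-HIT; vc=[4]
#11 0x71→b14/s0 L1-HIT; vc=[4]
#12 0x21→b4/s0 VC-HIT; vc=[14]
#13 0x20→b4/s0 L1-HIT; vc=[14]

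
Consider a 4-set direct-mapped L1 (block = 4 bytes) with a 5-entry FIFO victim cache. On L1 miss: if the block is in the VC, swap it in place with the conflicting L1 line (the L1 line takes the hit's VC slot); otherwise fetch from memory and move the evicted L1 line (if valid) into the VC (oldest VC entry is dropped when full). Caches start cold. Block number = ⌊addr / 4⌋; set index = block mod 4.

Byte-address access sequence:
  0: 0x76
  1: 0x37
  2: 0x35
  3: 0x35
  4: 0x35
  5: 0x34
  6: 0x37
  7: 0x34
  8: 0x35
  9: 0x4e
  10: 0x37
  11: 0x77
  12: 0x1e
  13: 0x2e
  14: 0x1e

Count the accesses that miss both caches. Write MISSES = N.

0: 0x76 (blk 29, set 1) → MISS  vc=[]
1: 0x37 (blk 13, set 1) → MISS  vc=[29]
2: 0x35 (blk 13, set 1) → L1-HIT  vc=[29]
3: 0x35 (blk 13, set 1) → L1-HIT  vc=[29]
4: 0x35 (blk 13, set 1) → L1-HIT  vc=[29]
5: 0x34 (blk 13, set 1) → L1-HIT  vc=[29]
6: 0x37 (blk 13, set 1) → L1-HIT  vc=[29]
7: 0x34 (blk 13, set 1) → L1-HIT  vc=[29]
8: 0x35 (blk 13, set 1) → L1-HIT  vc=[29]
9: 0x4e (blk 19, set 3) → MISS  vc=[29]
10: 0x37 (blk 13, set 1) → L1-HIT  vc=[29]
11: 0x77 (blk 29, set 1) → VC-HIT  vc=[13]
12: 0x1e (blk 7, set 3) → MISS  vc=[13, 19]
13: 0x2e (blk 11, set 3) → MISS  vc=[13, 19, 7]
14: 0x1e (blk 7, set 3) → VC-HIT  vc=[13, 19, 11]

MISSES = 5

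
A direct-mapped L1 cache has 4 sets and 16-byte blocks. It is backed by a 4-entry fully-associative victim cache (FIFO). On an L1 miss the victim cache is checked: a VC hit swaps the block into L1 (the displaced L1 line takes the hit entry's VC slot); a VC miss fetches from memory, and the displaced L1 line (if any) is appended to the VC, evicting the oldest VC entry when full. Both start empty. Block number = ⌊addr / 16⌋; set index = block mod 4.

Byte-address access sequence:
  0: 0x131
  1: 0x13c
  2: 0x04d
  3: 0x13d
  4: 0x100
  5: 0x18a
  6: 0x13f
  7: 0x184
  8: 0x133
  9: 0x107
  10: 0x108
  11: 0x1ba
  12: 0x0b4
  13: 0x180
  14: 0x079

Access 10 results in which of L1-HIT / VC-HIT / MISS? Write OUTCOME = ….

OUTCOME = L1-HIT

  [0] addr=0x131 blk=19 s=3: MISS | VC []
  [1] addr=0x13c blk=19 s=3: L1-HIT | VC []
  [2] addr=0x4d blk=4 s=0: MISS | VC []
  [3] addr=0x13d blk=19 s=3: L1-HIT | VC []
  [4] addr=0x100 blk=16 s=0: MISS | VC [4]
  [5] addr=0x18a blk=24 s=0: MISS | VC [4, 16]
  [6] addr=0x13f blk=19 s=3: L1-HIT | VC [4, 16]
  [7] addr=0x184 blk=24 s=0: L1-HIT | VC [4, 16]
  [8] addr=0x133 blk=19 s=3: L1-HIT | VC [4, 16]
  [9] addr=0x107 blk=16 s=0: VC-HIT | VC [4, 24]
  [10] addr=0x108 blk=16 s=0: L1-HIT | VC [4, 24]
  [11] addr=0x1ba blk=27 s=3: MISS | VC [4, 24, 19]
  [12] addr=0xb4 blk=11 s=3: MISS | VC [4, 24, 19, 27]
  [13] addr=0x180 blk=24 s=0: VC-HIT | VC [4, 16, 19, 27]
  [14] addr=0x79 blk=7 s=3: MISS | VC [16, 19, 27, 11]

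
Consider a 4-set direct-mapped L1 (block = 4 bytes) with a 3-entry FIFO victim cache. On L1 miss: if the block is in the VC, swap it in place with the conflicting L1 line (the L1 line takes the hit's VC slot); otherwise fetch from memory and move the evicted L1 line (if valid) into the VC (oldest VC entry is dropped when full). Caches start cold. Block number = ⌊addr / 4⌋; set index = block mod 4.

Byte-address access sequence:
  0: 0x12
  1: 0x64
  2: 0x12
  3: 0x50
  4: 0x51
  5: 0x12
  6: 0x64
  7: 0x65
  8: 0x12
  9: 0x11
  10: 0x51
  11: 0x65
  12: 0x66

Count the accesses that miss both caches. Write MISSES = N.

  [0] addr=0x12 blk=4 s=0: MISS | VC []
  [1] addr=0x64 blk=25 s=1: MISS | VC []
  [2] addr=0x12 blk=4 s=0: L1-HIT | VC []
  [3] addr=0x50 blk=20 s=0: MISS | VC [4]
  [4] addr=0x51 blk=20 s=0: L1-HIT | VC [4]
  [5] addr=0x12 blk=4 s=0: VC-HIT | VC [20]
  [6] addr=0x64 blk=25 s=1: L1-HIT | VC [20]
  [7] addr=0x65 blk=25 s=1: L1-HIT | VC [20]
  [8] addr=0x12 blk=4 s=0: L1-HIT | VC [20]
  [9] addr=0x11 blk=4 s=0: L1-HIT | VC [20]
  [10] addr=0x51 blk=20 s=0: VC-HIT | VC [4]
  [11] addr=0x65 blk=25 s=1: L1-HIT | VC [4]
  [12] addr=0x66 blk=25 s=1: L1-HIT | VC [4]

MISSES = 3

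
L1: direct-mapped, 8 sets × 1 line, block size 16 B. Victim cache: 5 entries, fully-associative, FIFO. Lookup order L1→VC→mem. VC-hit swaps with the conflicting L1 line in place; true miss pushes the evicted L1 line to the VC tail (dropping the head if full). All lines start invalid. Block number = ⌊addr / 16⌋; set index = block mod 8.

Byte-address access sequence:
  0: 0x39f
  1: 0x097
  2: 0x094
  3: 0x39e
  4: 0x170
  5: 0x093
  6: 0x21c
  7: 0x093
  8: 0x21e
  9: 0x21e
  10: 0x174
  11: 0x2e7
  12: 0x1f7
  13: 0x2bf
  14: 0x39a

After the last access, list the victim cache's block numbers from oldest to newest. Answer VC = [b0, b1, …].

VC = [33, 9, 23]

#0 0x39f→b57/s1 MISS; vc=[]
#1 0x97→b9/s1 MISS; vc=[57]
#2 0x94→b9/s1 L1-HIT; vc=[57]
#3 0x39e→b57/s1 VC-HIT; vc=[9]
#4 0x170→b23/s7 MISS; vc=[9]
#5 0x93→b9/s1 VC-HIT; vc=[57]
#6 0x21c→b33/s1 MISS; vc=[57,9]
#7 0x93→b9/s1 VC-HIT; vc=[57,33]
#8 0x21e→b33/s1 VC-HIT; vc=[57,9]
#9 0x21e→b33/s1 L1-HIT; vc=[57,9]
#10 0x174→b23/s7 L1-HIT; vc=[57,9]
#11 0x2e7→b46/s6 MISS; vc=[57,9]
#12 0x1f7→b31/s7 MISS; vc=[57,9,23]
#13 0x2bf→b43/s3 MISS; vc=[57,9,23]
#14 0x39a→b57/s1 VC-HIT; vc=[33,9,23]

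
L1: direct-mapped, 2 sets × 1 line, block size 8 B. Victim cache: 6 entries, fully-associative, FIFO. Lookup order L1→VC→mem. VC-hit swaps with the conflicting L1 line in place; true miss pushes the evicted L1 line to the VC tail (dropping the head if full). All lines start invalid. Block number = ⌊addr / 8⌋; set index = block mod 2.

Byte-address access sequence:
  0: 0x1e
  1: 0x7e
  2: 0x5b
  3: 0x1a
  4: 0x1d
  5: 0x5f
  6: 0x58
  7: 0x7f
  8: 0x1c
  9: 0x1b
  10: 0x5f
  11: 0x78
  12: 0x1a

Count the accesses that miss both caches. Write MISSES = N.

MISSES = 3

#0 0x1e→b3/s1 MISS; vc=[]
#1 0x7e→b15/s1 MISS; vc=[3]
#2 0x5b→b11/s1 MISS; vc=[3,15]
#3 0x1a→b3/s1 VC-HIT; vc=[11,15]
#4 0x1d→b3/s1 L1-HIT; vc=[11,15]
#5 0x5f→b11/s1 VC-HIT; vc=[3,15]
#6 0x58→b11/s1 L1-HIT; vc=[3,15]
#7 0x7f→b15/s1 VC-HIT; vc=[3,11]
#8 0x1c→b3/s1 VC-HIT; vc=[15,11]
#9 0x1b→b3/s1 L1-HIT; vc=[15,11]
#10 0x5f→b11/s1 VC-HIT; vc=[15,3]
#11 0x78→b15/s1 VC-HIT; vc=[11,3]
#12 0x1a→b3/s1 VC-HIT; vc=[11,15]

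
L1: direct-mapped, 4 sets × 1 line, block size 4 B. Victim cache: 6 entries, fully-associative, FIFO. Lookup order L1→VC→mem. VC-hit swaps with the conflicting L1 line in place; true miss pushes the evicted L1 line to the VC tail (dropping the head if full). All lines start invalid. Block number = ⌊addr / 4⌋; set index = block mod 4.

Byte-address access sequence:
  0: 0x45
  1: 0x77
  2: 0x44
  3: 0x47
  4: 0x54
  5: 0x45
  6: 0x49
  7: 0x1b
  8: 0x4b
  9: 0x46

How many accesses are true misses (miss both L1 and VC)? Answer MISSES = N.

0: 0x45 (blk 17, set 1) → MISS  vc=[]
1: 0x77 (blk 29, set 1) → MISS  vc=[17]
2: 0x44 (blk 17, set 1) → VC-HIT  vc=[29]
3: 0x47 (blk 17, set 1) → L1-HIT  vc=[29]
4: 0x54 (blk 21, set 1) → MISS  vc=[29, 17]
5: 0x45 (blk 17, set 1) → VC-HIT  vc=[29, 21]
6: 0x49 (blk 18, set 2) → MISS  vc=[29, 21]
7: 0x1b (blk 6, set 2) → MISS  vc=[29, 21, 18]
8: 0x4b (blk 18, set 2) → VC-HIT  vc=[29, 21, 6]
9: 0x46 (blk 17, set 1) → L1-HIT  vc=[29, 21, 6]

MISSES = 5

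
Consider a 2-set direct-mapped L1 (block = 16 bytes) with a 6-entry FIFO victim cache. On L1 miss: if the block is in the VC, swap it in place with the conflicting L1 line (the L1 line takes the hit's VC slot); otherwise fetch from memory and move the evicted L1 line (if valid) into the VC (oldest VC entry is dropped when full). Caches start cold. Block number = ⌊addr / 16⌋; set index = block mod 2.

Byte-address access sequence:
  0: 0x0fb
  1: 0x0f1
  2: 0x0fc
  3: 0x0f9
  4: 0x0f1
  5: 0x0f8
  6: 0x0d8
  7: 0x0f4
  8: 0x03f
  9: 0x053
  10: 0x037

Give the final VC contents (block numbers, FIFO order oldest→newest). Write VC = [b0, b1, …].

  [0] addr=0xfb blk=15 s=1: MISS | VC []
  [1] addr=0xf1 blk=15 s=1: L1-HIT | VC []
  [2] addr=0xfc blk=15 s=1: L1-HIT | VC []
  [3] addr=0xf9 blk=15 s=1: L1-HIT | VC []
  [4] addr=0xf1 blk=15 s=1: L1-HIT | VC []
  [5] addr=0xf8 blk=15 s=1: L1-HIT | VC []
  [6] addr=0xd8 blk=13 s=1: MISS | VC [15]
  [7] addr=0xf4 blk=15 s=1: VC-HIT | VC [13]
  [8] addr=0x3f blk=3 s=1: MISS | VC [13, 15]
  [9] addr=0x53 blk=5 s=1: MISS | VC [13, 15, 3]
  [10] addr=0x37 blk=3 s=1: VC-HIT | VC [13, 15, 5]

VC = [13, 15, 5]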